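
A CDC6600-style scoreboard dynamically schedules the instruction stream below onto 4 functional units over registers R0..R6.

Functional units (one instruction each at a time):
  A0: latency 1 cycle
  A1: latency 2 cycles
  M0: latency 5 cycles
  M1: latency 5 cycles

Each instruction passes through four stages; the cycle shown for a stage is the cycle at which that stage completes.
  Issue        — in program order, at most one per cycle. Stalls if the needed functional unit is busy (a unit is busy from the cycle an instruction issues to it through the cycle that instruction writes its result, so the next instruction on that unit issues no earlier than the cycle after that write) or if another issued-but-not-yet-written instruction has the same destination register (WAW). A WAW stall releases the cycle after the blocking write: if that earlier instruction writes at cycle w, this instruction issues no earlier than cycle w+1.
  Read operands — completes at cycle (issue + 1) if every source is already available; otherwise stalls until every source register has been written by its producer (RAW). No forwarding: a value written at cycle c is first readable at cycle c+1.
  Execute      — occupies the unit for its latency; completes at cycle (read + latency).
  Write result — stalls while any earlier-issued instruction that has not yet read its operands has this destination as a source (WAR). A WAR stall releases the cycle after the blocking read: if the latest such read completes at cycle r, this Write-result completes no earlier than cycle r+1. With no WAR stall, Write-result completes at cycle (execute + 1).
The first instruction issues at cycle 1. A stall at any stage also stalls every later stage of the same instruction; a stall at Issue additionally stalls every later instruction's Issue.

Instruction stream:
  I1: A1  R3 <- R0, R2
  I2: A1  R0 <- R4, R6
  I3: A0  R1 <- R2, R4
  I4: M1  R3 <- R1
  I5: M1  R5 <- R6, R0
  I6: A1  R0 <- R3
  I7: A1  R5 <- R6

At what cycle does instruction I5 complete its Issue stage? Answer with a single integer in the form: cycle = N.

cycle = 18

c1: I1 dispatched to A1
c2: I1 operands ready
c4: I1 complete
c5: R3←I1
c6: I2 dispatched to A1
c7: I2 operands ready | I3 dispatched to A0
c8: I3 operands ready | I4 dispatched to M1
c9: I2 complete | I3 complete
c10: R0←I2 | R1←I3
c11: I4 operands ready
c16: I4 complete
c17: R3←I4
c18: I5 dispatched to M1
c19: I5 operands ready | I6 dispatched to A1
c20: I6 operands ready
c22: I6 complete
c23: R0←I6
c24: I5 complete
c25: R5←I5
c26: I7 dispatched to A1
c27: I7 operands ready
c29: I7 complete
c30: R5←I7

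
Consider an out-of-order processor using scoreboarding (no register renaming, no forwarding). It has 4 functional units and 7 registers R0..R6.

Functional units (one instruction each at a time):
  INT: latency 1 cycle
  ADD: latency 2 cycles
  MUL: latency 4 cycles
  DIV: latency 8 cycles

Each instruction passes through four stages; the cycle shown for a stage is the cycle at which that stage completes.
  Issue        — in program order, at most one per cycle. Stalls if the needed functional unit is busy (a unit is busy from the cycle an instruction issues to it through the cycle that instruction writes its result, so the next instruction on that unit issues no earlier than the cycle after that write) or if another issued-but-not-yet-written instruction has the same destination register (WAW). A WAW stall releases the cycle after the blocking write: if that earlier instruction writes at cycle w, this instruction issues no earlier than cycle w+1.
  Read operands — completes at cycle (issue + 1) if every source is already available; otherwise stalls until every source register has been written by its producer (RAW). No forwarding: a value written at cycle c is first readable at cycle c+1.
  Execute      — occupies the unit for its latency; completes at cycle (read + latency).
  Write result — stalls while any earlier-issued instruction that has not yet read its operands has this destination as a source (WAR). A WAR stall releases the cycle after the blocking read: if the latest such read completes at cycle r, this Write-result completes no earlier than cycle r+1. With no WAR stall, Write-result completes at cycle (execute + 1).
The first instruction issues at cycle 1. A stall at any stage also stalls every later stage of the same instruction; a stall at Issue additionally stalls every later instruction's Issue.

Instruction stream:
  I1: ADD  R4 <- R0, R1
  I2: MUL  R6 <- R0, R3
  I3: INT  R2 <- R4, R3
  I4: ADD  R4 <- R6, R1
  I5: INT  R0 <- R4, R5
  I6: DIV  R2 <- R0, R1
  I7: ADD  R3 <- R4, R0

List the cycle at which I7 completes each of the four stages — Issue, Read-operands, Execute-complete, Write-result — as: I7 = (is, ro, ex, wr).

I7 = (13, 16, 18, 19)

t=1  I1→ADD
t=2  I1 RO | I2→MUL
t=3  I2 RO | I3→INT
t=4  I1 EX
t=5  I1 WR R4
t=6  I3 RO | I4→ADD
t=7  I2 EX | I3 EX
t=8  I2 WR R6 | I3 WR R2
t=9  I4 RO | I5→INT
t=10  I6→DIV
t=11  I4 EX
t=12  I4 WR R4
t=13  I5 RO | I7→ADD
t=14  I5 EX
t=15  I5 WR R0
t=16  I6 RO | I7 RO
t=18  I7 EX
t=19  I7 WR R3
t=24  I6 EX
t=25  I6 WR R2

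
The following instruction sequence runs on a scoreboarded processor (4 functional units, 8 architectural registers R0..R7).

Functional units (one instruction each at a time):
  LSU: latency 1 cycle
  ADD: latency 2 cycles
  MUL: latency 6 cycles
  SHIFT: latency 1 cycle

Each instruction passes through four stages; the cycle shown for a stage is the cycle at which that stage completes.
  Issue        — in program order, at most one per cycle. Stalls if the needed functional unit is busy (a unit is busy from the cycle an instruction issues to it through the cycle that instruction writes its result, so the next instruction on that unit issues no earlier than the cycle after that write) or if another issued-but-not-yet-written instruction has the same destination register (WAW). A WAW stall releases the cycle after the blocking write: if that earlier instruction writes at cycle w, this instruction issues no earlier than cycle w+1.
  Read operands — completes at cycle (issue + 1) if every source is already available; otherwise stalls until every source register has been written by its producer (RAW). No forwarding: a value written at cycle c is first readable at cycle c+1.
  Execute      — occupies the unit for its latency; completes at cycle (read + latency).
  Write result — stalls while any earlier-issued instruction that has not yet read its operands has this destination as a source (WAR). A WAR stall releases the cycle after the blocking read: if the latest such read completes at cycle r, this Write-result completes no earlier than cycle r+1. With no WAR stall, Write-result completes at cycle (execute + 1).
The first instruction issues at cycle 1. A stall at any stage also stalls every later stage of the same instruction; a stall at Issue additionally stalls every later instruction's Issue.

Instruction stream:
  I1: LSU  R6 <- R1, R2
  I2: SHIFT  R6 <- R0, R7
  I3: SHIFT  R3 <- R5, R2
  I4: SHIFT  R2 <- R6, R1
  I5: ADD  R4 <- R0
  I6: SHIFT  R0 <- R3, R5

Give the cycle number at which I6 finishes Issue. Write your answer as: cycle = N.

I1: IS=1 RO=2 EX=3 WR=4
I2: IS=5 RO=6 EX=7 WR=8  [WAW R6: wait I1 write@4]
I3: IS=9 RO=10 EX=11 WR=12  [struct: SHIFT busy until I2 writes@8]
I4: IS=13 RO=14 EX=15 WR=16  [struct: SHIFT busy until I3 writes@12]
I5: IS=14 RO=15 EX=17 WR=18
I6: IS=17 RO=18 EX=19 WR=20  [struct: SHIFT busy until I4 writes@16]

cycle = 17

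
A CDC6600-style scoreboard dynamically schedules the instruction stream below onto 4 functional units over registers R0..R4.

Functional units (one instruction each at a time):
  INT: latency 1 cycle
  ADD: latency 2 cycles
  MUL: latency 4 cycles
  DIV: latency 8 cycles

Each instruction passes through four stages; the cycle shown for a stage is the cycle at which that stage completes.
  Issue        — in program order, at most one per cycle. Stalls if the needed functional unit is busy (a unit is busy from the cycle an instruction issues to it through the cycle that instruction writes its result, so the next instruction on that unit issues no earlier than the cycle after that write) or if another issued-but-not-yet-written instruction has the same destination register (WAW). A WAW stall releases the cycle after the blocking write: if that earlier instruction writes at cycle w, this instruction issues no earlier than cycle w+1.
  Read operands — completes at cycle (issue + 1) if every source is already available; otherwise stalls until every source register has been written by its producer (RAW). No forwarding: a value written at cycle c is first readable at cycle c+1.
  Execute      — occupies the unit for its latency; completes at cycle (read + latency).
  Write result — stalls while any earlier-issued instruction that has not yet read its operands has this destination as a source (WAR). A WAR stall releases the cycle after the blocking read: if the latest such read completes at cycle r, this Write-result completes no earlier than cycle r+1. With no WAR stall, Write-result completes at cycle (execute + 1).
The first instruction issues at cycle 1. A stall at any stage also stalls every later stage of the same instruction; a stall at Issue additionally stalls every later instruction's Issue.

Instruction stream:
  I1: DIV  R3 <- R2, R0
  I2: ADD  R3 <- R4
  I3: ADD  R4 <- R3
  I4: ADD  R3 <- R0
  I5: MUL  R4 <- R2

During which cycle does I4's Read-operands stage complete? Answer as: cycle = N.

I1: IS=1 RO=2 EX=10 WR=11
I2: IS=12 RO=13 EX=15 WR=16  [WAW R3: wait I1 write@11]
I3: IS=17 RO=18 EX=20 WR=21  [struct: ADD busy until I2 writes@16]
I4: IS=22 RO=23 EX=25 WR=26  [struct: ADD busy until I3 writes@21]
I5: IS=23 RO=24 EX=28 WR=29

cycle = 23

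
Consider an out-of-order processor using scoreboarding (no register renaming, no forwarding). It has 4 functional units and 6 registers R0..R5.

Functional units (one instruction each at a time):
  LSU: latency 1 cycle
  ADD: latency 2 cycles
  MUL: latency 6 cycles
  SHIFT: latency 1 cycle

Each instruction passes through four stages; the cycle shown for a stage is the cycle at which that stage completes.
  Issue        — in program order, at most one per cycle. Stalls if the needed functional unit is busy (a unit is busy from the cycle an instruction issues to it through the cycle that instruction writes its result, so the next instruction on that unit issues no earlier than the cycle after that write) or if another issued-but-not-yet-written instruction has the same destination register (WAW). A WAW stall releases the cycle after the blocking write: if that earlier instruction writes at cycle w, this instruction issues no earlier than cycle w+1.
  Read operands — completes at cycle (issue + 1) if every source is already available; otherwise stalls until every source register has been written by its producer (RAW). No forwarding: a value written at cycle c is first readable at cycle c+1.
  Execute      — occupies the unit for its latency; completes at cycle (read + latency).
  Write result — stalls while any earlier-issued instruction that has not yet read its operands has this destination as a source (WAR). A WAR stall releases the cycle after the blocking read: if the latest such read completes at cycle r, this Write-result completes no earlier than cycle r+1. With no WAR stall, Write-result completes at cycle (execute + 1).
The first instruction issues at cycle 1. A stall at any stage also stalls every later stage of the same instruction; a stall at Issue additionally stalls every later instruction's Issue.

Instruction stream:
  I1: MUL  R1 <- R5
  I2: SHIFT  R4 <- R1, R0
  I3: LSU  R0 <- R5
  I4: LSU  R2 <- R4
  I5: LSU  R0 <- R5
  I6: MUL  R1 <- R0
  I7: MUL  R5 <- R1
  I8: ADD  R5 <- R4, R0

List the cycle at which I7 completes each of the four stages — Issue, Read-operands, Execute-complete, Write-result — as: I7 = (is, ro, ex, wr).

I7 = (28, 29, 35, 36)

[I1] 1/2/8/9
[I2] 2/10/11/12  (RAW R1: wait I1 write@9)
[I3] 3/4/5/11  (WAR R0: wait I2 read@10)
[I4] 12/13/14/15  (struct: LSU busy until I3 writes@11)
[I5] 16/17/18/19  (struct: LSU busy until I4 writes@15)
[I6] 17/20/26/27  (RAW R0: wait I5 write@19)
[I7] 28/29/35/36  (struct: MUL busy until I6 writes@27)
[I8] 37/38/40/41  (WAW R5: wait I7 write@36)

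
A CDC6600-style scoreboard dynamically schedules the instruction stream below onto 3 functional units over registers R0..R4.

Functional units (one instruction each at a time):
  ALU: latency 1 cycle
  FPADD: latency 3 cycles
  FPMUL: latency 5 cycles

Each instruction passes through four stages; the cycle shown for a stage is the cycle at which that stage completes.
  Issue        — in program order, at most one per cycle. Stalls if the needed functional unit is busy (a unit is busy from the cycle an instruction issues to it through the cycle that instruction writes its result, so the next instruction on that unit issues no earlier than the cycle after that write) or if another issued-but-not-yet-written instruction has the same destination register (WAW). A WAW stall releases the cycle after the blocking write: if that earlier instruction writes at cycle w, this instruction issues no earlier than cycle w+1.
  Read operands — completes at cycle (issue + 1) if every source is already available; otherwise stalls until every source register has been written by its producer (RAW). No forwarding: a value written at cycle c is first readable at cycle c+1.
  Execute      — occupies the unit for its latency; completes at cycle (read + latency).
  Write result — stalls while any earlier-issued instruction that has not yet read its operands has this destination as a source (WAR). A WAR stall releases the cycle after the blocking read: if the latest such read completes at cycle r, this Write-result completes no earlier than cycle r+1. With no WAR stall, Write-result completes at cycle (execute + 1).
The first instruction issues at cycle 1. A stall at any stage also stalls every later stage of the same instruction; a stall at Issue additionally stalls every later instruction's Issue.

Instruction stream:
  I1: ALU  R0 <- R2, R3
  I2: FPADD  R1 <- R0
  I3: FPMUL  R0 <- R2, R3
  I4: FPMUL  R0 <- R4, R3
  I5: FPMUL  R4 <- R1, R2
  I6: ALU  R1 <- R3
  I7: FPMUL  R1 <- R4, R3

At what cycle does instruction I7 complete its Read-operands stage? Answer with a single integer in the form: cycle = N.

I1: IS=1 RO=2 EX=3 WR=4
I2: IS=2 RO=5 EX=8 WR=9  [RAW R0: wait I1 write@4]
I3: IS=5 RO=6 EX=11 WR=12  [WAW R0: wait I1 write@4]
I4: IS=13 RO=14 EX=19 WR=20  [struct: FPMUL busy until I3 writes@12]
I5: IS=21 RO=22 EX=27 WR=28  [struct: FPMUL busy until I4 writes@20]
I6: IS=22 RO=23 EX=24 WR=25
I7: IS=29 RO=30 EX=35 WR=36  [struct: FPMUL busy until I5 writes@28]

cycle = 30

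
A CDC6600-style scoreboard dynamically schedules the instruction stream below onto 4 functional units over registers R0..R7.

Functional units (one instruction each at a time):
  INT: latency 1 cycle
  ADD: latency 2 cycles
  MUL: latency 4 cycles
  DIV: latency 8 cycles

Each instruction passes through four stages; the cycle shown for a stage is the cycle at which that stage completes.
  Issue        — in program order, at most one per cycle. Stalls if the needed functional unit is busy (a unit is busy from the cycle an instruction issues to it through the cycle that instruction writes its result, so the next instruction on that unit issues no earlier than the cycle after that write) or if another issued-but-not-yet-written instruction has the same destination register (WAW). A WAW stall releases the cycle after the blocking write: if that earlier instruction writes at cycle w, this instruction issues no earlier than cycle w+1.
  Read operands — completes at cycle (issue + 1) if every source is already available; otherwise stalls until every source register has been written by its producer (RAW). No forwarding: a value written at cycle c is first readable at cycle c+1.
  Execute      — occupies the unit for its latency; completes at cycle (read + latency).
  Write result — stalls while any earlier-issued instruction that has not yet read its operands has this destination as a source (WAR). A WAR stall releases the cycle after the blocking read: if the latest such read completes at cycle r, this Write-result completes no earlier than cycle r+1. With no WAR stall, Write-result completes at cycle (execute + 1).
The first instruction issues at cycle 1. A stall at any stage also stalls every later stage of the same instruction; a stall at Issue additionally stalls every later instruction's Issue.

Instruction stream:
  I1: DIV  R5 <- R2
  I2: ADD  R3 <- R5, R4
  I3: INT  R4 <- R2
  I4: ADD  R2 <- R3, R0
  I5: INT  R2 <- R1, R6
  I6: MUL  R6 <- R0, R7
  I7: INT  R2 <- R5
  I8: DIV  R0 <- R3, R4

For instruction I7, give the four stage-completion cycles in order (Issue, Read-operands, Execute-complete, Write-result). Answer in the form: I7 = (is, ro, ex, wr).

I7 = (25, 26, 27, 28)

I1 -> (1, 2, 10, 11)
I2 -> (2, 12, 14, 15)  // RAW R5: wait I1 write@11
I3 -> (3, 4, 5, 13)  // WAR R4: wait I2 read@12
I4 -> (16, 17, 19, 20)  // struct: ADD busy until I2 writes@15
I5 -> (21, 22, 23, 24)  // WAW R2: wait I4 write@20
I6 -> (22, 23, 27, 28)
I7 -> (25, 26, 27, 28)  // struct: INT busy until I5 writes@24
I8 -> (26, 27, 35, 36)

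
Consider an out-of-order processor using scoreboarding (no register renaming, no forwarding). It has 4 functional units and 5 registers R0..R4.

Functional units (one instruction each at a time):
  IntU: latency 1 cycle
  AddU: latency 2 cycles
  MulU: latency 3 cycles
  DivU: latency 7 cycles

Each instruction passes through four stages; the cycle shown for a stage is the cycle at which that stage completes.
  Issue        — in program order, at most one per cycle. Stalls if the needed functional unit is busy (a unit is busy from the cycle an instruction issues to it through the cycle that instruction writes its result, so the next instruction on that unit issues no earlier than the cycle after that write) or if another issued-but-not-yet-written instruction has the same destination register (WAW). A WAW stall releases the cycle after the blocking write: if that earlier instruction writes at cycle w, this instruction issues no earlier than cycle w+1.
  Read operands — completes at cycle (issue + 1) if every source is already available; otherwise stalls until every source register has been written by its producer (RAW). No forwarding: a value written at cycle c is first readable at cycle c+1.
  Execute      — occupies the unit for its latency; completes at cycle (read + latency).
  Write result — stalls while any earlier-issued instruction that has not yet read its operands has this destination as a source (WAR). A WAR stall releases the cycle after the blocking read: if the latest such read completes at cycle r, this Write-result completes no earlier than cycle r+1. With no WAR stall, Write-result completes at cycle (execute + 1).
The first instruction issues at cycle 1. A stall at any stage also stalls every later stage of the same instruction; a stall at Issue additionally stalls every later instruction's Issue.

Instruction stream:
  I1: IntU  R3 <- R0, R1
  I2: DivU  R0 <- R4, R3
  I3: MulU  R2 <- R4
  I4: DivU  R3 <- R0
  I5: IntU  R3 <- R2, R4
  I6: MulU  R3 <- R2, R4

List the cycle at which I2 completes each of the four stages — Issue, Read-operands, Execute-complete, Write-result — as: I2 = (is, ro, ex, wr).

I2 = (2, 5, 12, 13)

I1 -> (1, 2, 3, 4)
I2 -> (2, 5, 12, 13)  // RAW R3: wait I1 write@4
I3 -> (3, 4, 7, 8)
I4 -> (14, 15, 22, 23)  // struct: DivU busy until I2 writes@13
I5 -> (24, 25, 26, 27)  // WAW R3: wait I4 write@23
I6 -> (28, 29, 32, 33)  // WAW R3: wait I5 write@27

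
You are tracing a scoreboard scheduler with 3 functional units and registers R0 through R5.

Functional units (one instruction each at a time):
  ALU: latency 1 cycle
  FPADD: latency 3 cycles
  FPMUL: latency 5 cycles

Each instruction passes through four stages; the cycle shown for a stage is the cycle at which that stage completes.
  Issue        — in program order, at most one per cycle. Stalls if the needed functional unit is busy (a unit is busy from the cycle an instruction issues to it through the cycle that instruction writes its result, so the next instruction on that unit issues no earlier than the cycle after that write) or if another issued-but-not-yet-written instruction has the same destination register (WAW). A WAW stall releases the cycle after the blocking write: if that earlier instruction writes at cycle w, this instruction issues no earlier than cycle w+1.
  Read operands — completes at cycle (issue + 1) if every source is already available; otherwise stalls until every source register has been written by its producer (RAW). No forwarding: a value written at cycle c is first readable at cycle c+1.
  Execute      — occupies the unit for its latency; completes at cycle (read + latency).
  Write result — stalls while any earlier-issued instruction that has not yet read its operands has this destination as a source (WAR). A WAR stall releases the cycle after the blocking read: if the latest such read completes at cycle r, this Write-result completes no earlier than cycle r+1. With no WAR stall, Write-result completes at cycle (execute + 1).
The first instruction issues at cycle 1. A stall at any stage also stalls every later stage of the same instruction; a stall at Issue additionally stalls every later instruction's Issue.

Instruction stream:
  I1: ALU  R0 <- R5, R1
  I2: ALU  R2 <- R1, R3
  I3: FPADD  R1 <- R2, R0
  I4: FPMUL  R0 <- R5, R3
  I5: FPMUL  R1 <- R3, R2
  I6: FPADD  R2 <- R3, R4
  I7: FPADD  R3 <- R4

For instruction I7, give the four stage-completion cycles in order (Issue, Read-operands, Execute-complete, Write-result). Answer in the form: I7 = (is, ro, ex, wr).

I1 -> (1, 2, 3, 4)
I2 -> (5, 6, 7, 8)  // struct: ALU busy until I1 writes@4
I3 -> (6, 9, 12, 13)  // RAW R2: wait I2 write@8
I4 -> (7, 8, 13, 14)
I5 -> (15, 16, 21, 22)  // struct: FPMUL busy until I4 writes@14
I6 -> (16, 17, 20, 21)
I7 -> (22, 23, 26, 27)  // struct: FPADD busy until I6 writes@21

I7 = (22, 23, 26, 27)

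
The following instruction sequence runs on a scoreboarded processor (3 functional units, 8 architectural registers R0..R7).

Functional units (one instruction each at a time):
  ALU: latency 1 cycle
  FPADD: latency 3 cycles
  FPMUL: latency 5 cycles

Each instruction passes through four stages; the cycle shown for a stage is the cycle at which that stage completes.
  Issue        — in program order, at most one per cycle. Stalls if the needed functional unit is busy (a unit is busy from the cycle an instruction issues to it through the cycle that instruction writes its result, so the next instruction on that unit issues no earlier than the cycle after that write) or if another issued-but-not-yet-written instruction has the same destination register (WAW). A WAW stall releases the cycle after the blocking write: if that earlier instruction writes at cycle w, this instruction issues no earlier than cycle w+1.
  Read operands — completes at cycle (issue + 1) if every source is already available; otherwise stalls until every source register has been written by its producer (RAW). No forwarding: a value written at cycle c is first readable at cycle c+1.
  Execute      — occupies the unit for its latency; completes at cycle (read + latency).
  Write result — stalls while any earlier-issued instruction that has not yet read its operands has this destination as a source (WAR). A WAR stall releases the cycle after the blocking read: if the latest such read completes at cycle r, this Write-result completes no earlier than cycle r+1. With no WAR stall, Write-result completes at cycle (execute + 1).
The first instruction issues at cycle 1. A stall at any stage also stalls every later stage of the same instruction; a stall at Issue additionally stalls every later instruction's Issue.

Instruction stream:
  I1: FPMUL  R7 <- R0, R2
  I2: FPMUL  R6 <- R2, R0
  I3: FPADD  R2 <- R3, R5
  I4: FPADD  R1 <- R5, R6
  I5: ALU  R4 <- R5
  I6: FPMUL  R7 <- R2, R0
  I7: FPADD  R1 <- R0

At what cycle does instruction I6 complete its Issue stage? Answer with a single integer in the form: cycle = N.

cycle 1: I1→FPMUL
cycle 2: I1 RO
cycle 7: I1 EX
cycle 8: I1 WR R7
cycle 9: I2→FPMUL
cycle 10: I2 RO; I3→FPADD
cycle 11: I3 RO
cycle 14: I3 EX
cycle 15: I2 EX; I3 WR R2
cycle 16: I2 WR R6; I4→FPADD
cycle 17: I4 RO; I5→ALU
cycle 18: I5 RO; I6→FPMUL
cycle 19: I5 EX; I6 RO
cycle 20: I4 EX; I5 WR R4
cycle 21: I4 WR R1
cycle 22: I7→FPADD
cycle 23: I7 RO
cycle 24: I6 EX
cycle 25: I6 WR R7
cycle 26: I7 EX
cycle 27: I7 WR R1

cycle = 18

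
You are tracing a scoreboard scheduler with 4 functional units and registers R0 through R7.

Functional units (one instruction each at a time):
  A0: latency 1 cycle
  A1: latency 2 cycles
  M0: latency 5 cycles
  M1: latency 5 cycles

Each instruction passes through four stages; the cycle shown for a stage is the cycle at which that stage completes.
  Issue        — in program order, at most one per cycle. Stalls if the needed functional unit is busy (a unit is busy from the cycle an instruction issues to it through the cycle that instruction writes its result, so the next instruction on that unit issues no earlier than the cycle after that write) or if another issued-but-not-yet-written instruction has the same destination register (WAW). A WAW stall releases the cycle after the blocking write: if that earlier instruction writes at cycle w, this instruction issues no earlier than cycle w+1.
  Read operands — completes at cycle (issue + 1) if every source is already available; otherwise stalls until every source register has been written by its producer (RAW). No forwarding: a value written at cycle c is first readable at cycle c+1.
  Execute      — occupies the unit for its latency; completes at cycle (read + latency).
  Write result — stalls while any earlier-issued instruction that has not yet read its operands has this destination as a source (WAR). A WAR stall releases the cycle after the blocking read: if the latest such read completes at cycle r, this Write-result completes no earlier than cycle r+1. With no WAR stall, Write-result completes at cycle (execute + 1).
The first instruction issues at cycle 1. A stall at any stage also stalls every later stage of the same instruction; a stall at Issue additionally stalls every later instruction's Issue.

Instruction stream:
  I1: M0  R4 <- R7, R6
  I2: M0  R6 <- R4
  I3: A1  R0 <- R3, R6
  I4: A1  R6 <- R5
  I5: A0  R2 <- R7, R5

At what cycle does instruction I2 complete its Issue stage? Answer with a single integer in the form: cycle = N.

[1] I1→M0
[2] I1 RO
[7] I1 EX
[8] I1 WR R4
[9] I2→M0
[10] I2 RO | I3→A1
[15] I2 EX
[16] I2 WR R6
[17] I3 RO
[19] I3 EX
[20] I3 WR R0
[21] I4→A1
[22] I4 RO | I5→A0
[23] I5 RO
[24] I4 EX | I5 EX
[25] I4 WR R6 | I5 WR R2

cycle = 9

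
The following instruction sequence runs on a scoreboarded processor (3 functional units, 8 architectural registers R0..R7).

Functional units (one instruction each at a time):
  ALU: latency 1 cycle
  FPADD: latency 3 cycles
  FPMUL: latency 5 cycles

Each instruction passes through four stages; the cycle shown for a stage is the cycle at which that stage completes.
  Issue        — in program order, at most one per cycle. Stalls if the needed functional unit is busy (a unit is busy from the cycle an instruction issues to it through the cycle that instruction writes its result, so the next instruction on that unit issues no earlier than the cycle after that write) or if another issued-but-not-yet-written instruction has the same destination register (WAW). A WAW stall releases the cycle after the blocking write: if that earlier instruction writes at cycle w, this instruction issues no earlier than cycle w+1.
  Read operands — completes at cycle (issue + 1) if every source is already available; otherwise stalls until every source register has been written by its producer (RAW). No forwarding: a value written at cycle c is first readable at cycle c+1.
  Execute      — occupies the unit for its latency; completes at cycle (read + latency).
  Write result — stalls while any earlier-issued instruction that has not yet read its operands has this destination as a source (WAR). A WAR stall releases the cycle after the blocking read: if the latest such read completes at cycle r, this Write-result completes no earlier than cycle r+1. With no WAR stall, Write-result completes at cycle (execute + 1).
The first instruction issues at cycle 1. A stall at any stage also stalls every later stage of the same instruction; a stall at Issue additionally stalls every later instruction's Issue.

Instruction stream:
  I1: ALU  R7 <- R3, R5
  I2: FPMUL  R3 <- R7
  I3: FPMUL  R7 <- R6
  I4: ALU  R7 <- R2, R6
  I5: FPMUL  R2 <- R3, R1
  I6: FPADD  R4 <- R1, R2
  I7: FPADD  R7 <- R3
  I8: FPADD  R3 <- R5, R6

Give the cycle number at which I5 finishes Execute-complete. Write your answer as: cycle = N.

I1 -> (1, 2, 3, 4)
I2 -> (2, 5, 10, 11)  // RAW R7: wait I1 write@4
I3 -> (12, 13, 18, 19)  // struct: FPMUL busy until I2 writes@11
I4 -> (20, 21, 22, 23)  // WAW R7: wait I3 write@19
I5 -> (21, 22, 27, 28)
I6 -> (22, 29, 32, 33)  // RAW R2: wait I5 write@28
I7 -> (34, 35, 38, 39)  // struct: FPADD busy until I6 writes@33
I8 -> (40, 41, 44, 45)  // struct: FPADD busy until I7 writes@39

cycle = 27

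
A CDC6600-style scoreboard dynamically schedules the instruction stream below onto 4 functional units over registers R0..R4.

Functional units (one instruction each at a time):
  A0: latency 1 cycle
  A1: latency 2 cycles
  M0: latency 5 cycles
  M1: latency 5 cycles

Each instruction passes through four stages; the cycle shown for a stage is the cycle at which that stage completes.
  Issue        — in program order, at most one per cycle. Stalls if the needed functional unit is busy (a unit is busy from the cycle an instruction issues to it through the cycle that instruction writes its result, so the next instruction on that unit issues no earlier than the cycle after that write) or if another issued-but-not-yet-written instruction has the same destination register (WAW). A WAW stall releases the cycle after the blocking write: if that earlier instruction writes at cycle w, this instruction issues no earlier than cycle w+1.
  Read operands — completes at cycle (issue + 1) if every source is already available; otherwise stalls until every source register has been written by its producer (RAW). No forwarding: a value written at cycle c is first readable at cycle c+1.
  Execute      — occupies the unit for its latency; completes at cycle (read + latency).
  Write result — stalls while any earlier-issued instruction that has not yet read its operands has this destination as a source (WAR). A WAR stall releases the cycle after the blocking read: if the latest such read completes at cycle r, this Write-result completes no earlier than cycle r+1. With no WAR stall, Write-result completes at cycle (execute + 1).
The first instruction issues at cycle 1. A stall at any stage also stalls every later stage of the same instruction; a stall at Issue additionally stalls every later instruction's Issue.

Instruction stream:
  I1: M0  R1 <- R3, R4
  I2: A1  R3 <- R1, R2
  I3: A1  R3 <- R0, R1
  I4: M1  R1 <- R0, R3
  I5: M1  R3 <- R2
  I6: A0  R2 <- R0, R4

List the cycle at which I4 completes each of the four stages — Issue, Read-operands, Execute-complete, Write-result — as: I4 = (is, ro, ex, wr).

I4 = (14, 18, 23, 24)

c1: issue I1 (M0)
c2: I1 read-ops | issue I2 (A1)
c7: I1 finished on M0
c8: I1→R1
c9: I2 read-ops
c11: I2 finished on A1
c12: I2→R3
c13: issue I3 (A1)
c14: I3 read-ops | issue I4 (M1)
c16: I3 finished on A1
c17: I3→R3
c18: I4 read-ops
c23: I4 finished on M1
c24: I4→R1
c25: issue I5 (M1)
c26: I5 read-ops | issue I6 (A0)
c27: I6 read-ops
c28: I6 finished on A0
c29: I6→R2
c31: I5 finished on M1
c32: I5→R3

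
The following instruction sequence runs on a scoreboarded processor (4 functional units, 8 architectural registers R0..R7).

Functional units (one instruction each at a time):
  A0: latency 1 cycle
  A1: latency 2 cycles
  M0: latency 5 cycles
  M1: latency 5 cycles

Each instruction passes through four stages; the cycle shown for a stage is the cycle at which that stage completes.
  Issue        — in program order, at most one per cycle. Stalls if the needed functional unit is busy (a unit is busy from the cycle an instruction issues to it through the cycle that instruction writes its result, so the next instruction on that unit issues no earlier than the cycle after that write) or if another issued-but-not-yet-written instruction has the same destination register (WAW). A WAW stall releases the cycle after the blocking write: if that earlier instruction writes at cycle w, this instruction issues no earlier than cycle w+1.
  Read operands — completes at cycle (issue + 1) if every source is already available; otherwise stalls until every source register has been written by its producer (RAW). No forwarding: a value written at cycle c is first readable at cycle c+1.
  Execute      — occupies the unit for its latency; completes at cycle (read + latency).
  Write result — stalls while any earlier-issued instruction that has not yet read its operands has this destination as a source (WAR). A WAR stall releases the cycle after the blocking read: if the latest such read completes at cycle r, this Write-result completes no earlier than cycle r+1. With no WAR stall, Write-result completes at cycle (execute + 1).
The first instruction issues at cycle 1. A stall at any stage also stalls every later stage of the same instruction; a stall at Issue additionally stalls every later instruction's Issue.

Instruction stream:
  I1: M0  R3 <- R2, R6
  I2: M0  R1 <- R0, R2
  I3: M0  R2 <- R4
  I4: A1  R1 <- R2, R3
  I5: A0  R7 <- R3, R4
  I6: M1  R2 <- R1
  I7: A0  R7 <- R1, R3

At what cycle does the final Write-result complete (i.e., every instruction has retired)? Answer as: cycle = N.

[I1] 1/2/7/8
[I2] 9/10/15/16  (struct: M0 busy until I1 writes@8)
[I3] 17/18/23/24  (struct: M0 busy until I2 writes@16)
[I4] 18/25/27/28  (RAW R2: wait I3 write@24)
[I5] 19/20/21/22
[I6] 25/29/34/35  (WAW R2: wait I3 write@24; RAW R1: wait I4 write@28)
[I7] 26/29/30/31  (RAW R1: wait I4 write@28)

cycle = 35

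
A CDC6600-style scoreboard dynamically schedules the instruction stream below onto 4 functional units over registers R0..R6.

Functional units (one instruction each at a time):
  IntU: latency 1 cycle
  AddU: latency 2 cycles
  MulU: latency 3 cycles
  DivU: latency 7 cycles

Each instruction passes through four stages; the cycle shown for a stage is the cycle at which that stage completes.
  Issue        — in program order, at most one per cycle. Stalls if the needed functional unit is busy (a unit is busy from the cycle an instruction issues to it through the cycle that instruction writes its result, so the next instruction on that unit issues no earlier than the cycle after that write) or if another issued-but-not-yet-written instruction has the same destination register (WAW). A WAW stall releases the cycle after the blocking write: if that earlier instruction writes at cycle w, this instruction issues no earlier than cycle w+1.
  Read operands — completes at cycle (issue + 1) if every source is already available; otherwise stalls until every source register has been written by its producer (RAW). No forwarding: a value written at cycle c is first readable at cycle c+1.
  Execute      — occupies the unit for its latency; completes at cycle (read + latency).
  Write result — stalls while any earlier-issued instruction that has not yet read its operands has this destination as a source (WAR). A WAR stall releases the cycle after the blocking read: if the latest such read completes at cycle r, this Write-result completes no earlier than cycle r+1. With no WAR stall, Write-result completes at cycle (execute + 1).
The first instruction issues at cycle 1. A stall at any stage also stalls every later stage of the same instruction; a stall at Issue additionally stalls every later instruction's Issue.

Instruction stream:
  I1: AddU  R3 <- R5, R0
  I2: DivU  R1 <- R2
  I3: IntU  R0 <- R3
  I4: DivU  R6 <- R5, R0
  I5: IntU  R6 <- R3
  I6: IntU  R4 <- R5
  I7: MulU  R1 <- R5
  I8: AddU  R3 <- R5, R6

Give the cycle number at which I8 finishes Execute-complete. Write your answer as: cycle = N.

t=1  I1 issues→AddU
t=2  I1 reads | I2 issues→DivU
t=3  I2 reads | I3 issues→IntU
t=4  I1 exec-done
t=5  I1 writes R3
t=6  I3 reads
t=7  I3 exec-done
t=8  I3 writes R0
t=10  I2 exec-done
t=11  I2 writes R1
t=12  I4 issues→DivU
t=13  I4 reads
t=20  I4 exec-done
t=21  I4 writes R6
t=22  I5 issues→IntU
t=23  I5 reads
t=24  I5 exec-done
t=25  I5 writes R6
t=26  I6 issues→IntU
t=27  I6 reads | I7 issues→MulU
t=28  I6 exec-done | I7 reads | I8 issues→AddU
t=29  I6 writes R4 | I8 reads
t=31  I7 exec-done | I8 exec-done
t=32  I7 writes R1 | I8 writes R3

cycle = 31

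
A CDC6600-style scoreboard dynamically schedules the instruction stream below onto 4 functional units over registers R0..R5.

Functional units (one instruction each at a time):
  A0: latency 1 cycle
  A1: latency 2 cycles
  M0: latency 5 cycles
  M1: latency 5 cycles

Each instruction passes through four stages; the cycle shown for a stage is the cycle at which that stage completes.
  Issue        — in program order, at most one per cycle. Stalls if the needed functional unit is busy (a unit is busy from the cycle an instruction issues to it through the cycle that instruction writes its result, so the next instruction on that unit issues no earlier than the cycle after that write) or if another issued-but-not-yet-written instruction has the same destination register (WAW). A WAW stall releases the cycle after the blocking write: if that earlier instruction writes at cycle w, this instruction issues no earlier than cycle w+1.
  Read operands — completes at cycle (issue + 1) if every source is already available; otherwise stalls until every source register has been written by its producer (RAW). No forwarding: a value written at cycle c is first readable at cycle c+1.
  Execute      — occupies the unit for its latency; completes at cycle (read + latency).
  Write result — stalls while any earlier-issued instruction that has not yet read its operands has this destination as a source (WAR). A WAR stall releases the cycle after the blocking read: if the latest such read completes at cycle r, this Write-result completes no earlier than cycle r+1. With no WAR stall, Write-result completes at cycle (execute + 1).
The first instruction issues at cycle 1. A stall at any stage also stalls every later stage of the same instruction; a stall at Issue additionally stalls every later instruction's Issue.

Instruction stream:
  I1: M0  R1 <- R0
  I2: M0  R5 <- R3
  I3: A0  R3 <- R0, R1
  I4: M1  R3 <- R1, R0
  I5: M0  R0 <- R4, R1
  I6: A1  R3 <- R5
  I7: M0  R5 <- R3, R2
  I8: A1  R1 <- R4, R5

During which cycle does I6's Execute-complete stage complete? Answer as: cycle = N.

t=1  I1 issues→M0
t=2  I1 reads
t=7  I1 exec-done
t=8  I1 writes R1
t=9  I2 issues→M0
t=10  I2 reads; I3 issues→A0
t=11  I3 reads
t=12  I3 exec-done
t=13  I3 writes R3
t=14  I4 issues→M1
t=15  I2 exec-done; I4 reads
t=16  I2 writes R5
t=17  I5 issues→M0
t=18  I5 reads
t=20  I4 exec-done
t=21  I4 writes R3
t=22  I6 issues→A1
t=23  I5 exec-done; I6 reads
t=24  I5 writes R0
t=25  I6 exec-done; I7 issues→M0
t=26  I6 writes R3
t=27  I7 reads; I8 issues→A1
t=32  I7 exec-done
t=33  I7 writes R5
t=34  I8 reads
t=36  I8 exec-done
t=37  I8 writes R1

cycle = 25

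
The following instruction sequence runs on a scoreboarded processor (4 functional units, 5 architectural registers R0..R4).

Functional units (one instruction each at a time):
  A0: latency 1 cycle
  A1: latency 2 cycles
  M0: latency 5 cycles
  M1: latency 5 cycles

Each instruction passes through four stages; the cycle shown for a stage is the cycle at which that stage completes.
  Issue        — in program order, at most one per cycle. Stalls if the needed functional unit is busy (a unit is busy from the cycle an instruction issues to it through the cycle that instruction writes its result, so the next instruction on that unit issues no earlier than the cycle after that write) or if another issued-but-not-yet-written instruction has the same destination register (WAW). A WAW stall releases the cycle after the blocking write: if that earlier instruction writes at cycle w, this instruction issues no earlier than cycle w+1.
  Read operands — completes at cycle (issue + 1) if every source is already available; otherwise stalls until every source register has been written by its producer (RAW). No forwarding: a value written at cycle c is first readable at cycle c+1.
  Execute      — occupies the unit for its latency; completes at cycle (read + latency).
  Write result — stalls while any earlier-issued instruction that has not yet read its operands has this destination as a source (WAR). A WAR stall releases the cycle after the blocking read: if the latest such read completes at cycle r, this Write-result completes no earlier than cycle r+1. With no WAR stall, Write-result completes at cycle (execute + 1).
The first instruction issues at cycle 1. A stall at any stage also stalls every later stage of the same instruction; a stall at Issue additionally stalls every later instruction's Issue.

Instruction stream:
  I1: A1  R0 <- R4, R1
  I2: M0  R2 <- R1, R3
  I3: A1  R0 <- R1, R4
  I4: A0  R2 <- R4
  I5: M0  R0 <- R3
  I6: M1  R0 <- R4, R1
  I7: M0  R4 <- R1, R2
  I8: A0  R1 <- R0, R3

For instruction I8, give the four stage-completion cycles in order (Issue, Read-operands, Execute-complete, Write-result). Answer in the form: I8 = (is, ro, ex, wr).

t=1  I1 dispatched to A1
t=2  I1 operands ready; I2 dispatched to M0
t=3  I2 operands ready
t=4  I1 complete
t=5  R0←I1
t=6  I3 dispatched to A1
t=7  I3 operands ready
t=8  I2 complete
t=9  R2←I2; I3 complete
t=10  R0←I3; I4 dispatched to A0
t=11  I4 operands ready; I5 dispatched to M0
t=12  I4 complete; I5 operands ready
t=13  R2←I4
t=17  I5 complete
t=18  R0←I5
t=19  I6 dispatched to M1
t=20  I6 operands ready; I7 dispatched to M0
t=21  I7 operands ready; I8 dispatched to A0
t=25  I6 complete
t=26  R0←I6; I7 complete
t=27  R4←I7; I8 operands ready
t=28  I8 complete
t=29  R1←I8

I8 = (21, 27, 28, 29)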